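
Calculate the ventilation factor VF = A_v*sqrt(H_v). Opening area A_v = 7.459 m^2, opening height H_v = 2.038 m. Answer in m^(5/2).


sqrt(H_v) = 1.4276
VF = 7.459 * 1.4276 = 10.648 m^(5/2)

10.648 m^(5/2)


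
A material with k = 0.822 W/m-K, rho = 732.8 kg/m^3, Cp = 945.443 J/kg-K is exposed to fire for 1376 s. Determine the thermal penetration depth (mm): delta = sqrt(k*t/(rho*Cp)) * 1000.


alpha = 0.822 / (732.8 * 945.443) = 1.1865e-06 m^2/s
alpha * t = 0.0016326
delta = sqrt(0.0016326) * 1000 = 40.405 mm

40.405 mm


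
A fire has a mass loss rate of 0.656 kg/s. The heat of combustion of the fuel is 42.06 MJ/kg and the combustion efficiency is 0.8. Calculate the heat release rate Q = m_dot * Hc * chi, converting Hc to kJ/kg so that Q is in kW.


Hc = 42.06 MJ/kg = 42.06 * 1000 kJ/kg = 42060 kJ/kg
Q = 0.656 kg/s * 42060 kJ/kg * 0.8 = 22073.088 kW

22073.088 kW


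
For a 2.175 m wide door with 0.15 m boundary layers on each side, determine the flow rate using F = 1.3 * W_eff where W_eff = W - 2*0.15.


W_eff = 2.175 - 0.30 = 1.875 m
F = 1.3 * 1.875 = 2.4375 persons/s

2.4375 persons/s


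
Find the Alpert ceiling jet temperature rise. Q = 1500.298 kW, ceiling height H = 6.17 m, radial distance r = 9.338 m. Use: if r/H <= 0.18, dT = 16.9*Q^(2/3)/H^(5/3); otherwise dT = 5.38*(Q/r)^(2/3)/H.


r/H = 9.338 / 6.17 = 1.5135
r/H > 0.18, so dT = 5.38*(Q/r)^(2/3)/H
Q/r = 160.67
(Q/r)^(2/3) = 29.554
dT = 5.38 * 29.554 / 6.17 = 25.770 K

25.770 K


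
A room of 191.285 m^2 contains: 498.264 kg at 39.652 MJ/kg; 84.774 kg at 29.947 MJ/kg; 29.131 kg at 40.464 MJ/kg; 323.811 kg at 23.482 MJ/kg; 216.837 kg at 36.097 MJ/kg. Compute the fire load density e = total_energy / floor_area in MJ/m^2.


Total energy = 498.264*39.652 + 84.774*29.947 + 29.131*40.464 + 323.811*23.482 + 216.837*36.097
= 19757.16 + 2538.727 + 1178.757 + 7603.730 + 7827.165
= 38905.54 MJ
e = 38905.54 / 191.285 = 203.39 MJ/m^2

203.39 MJ/m^2


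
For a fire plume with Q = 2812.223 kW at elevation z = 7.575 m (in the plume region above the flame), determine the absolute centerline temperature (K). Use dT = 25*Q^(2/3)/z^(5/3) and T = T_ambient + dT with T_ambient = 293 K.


Q^(2/3) = 199.24
z^(5/3) = 29.217
dT = 25 * 199.24 / 29.217 = 170.48 K
T = 293 + 170.48 = 463.48 K

463.48 K


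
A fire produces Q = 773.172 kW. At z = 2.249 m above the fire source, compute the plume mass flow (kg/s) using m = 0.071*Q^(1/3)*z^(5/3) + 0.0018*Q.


Q^(1/3) = 9.1782
z^(5/3) = 3.8605
First term = 0.071 * 9.1782 * 3.8605 = 2.5157
Second term = 0.0018 * 773.172 = 1.3917
m = 3.9075 kg/s

3.9075 kg/s


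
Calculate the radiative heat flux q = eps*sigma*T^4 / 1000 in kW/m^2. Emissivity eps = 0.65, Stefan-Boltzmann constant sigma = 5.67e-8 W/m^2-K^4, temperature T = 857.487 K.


T^4 = 5.4064e+11
q = 0.65 * 5.67e-8 * 5.4064e+11 / 1000 = 19.925 kW/m^2

19.925 kW/m^2


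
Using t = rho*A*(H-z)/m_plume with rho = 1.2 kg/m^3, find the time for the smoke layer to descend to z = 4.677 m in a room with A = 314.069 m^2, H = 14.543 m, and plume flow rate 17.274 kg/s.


H - z = 9.866 m
t = 1.2 * 314.069 * 9.866 / 17.274 = 215.26 s

215.26 s


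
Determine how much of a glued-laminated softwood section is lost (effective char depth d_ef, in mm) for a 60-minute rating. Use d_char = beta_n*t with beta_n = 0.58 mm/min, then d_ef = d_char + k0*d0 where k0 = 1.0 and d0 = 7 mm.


d_char = 0.58 * 60 = 34.8 mm
d_ef = 34.8 + 1.0*7 = 41.8 mm

41.8 mm


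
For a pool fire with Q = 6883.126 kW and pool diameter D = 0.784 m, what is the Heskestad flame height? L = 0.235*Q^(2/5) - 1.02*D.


Q^(2/5) = 34.286
0.235 * Q^(2/5) = 8.0572
1.02 * D = 0.79968
L = 7.2575 m

7.2575 m


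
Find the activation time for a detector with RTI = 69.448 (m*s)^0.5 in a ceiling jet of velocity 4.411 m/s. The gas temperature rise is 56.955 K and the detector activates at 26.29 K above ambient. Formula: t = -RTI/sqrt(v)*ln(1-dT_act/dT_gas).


dT_act/dT_gas = 0.46159
ln(1 - 0.46159) = -0.61914
t = -69.448 / sqrt(4.411) * -0.61914 = 20.473 s

20.473 s


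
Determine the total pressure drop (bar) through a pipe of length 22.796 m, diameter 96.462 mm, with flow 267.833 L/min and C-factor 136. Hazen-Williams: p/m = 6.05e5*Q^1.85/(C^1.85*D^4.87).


Q^1.85 = 31013
C^1.85 = 8852.1
D^4.87 = 4.6112e+09
p/m = 0.00045967 bar/m
p_total = 0.00045967 * 22.796 = 0.010479 bar

0.010479 bar


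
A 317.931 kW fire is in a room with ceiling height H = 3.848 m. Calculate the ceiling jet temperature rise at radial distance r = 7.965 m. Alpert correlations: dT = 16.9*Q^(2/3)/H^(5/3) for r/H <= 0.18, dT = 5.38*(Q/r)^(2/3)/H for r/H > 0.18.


r/H = 7.965 / 3.848 = 2.0699
r/H > 0.18, so dT = 5.38*(Q/r)^(2/3)/H
Q/r = 39.916
(Q/r)^(2/3) = 11.680
dT = 5.38 * 11.680 / 3.848 = 16.330 K

16.330 K


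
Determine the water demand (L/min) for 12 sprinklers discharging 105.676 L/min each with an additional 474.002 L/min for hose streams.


Sprinkler demand = 12 * 105.676 = 1268.112 L/min
Total = 1268.112 + 474.002 = 1742.114 L/min

1742.114 L/min


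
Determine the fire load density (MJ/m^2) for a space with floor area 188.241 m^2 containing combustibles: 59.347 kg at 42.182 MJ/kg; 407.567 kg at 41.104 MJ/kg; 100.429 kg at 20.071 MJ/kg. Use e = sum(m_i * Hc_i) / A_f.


Total energy = 59.347*42.182 + 407.567*41.104 + 100.429*20.071
= 2503.375 + 16752.63 + 2015.710
= 21271.72 MJ
e = 21271.72 / 188.241 = 113.00 MJ/m^2

113.00 MJ/m^2


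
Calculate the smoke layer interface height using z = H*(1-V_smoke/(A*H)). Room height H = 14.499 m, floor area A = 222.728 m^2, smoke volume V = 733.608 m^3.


V/(A*H) = 0.22717
1 - 0.22717 = 0.77283
z = 14.499 * 0.77283 = 11.205 m

11.205 m


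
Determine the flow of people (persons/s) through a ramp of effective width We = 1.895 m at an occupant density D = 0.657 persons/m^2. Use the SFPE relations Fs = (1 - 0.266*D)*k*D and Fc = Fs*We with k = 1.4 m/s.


1 - 0.266*D = 1 - 0.266*0.657 = 0.82524
Fs = 0.82524 * 1.4 * 0.657 = 0.75905 persons/(s*m)
Fc = 0.75905 * 1.895 = 1.4384 persons/s

1.4384 persons/s


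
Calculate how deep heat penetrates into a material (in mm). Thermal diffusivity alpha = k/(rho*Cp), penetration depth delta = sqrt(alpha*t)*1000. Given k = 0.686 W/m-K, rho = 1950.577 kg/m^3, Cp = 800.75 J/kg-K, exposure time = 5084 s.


alpha = 0.686 / (1950.577 * 800.75) = 4.3920e-07 m^2/s
alpha * t = 0.0022329
delta = sqrt(0.0022329) * 1000 = 47.254 mm

47.254 mm


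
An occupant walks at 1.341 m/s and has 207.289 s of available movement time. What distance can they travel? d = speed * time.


d = 1.341 * 207.289 = 277.97 m

277.97 m


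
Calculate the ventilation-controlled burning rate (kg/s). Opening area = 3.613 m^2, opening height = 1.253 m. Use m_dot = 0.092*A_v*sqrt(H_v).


sqrt(H_v) = 1.1194
m_dot = 0.092 * 3.613 * 1.1194 = 0.37208 kg/s

0.37208 kg/s


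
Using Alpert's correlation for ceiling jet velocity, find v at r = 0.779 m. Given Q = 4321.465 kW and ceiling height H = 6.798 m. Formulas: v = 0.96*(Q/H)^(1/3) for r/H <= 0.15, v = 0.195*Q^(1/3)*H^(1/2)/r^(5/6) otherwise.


r/H = 0.779 / 6.798 = 0.11459
r/H <= 0.15, so v = 0.96*(Q/H)^(1/3)
Q/H = 635.70
(Q/H)^(1/3) = 8.5984
v = 0.96 * 8.5984 = 8.2544 m/s

8.2544 m/s


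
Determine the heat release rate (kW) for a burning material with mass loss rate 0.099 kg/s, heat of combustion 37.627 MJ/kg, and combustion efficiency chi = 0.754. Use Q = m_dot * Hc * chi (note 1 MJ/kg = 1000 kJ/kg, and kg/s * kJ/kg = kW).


Hc = 37.627 MJ/kg = 37.627 * 1000 kJ/kg = 37627 kJ/kg
Q = 0.099 kg/s * 37627 kJ/kg * 0.754 = 2808.7 kW

2808.7 kW


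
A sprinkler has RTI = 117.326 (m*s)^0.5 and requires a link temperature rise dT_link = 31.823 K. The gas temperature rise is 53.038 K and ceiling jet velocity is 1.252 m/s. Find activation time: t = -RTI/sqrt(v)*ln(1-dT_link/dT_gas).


dT_link/dT_gas = 0.60000
ln(1 - 0.60000) = -0.91630
t = -117.326 / sqrt(1.252) * -0.91630 = 96.079 s

96.079 s


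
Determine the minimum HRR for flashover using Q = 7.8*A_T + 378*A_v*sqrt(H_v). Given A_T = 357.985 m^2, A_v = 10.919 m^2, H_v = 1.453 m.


7.8*A_T = 2792.283
sqrt(H_v) = 1.2054
378*A_v*sqrt(H_v) = 4975.2
Q = 2792.283 + 4975.2 = 7767.4 kW

7767.4 kW


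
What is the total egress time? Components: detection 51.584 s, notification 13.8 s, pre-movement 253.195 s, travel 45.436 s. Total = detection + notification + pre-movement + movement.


Total = 51.584 + 13.8 + 253.195 + 45.436 = 364.015 s

364.015 s


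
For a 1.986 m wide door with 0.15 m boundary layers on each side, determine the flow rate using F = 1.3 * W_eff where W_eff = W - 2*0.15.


W_eff = 1.986 - 0.30 = 1.686 m
F = 1.3 * 1.686 = 2.1918 persons/s

2.1918 persons/s


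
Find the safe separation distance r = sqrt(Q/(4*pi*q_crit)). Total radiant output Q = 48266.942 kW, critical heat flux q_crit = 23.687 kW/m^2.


4*pi*q_crit = 297.66
Q/(4*pi*q_crit) = 162.15
r = sqrt(162.15) = 12.734 m

12.734 m


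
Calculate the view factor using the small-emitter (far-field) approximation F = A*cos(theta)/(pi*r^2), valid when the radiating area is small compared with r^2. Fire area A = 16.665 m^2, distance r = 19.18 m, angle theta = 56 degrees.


cos(56 deg) = 0.55919
pi*r^2 = 1155.7
F = 16.665 * 0.55919 / 1155.7 = 0.0080634

0.0080634


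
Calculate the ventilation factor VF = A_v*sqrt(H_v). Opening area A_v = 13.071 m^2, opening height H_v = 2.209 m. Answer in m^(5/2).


sqrt(H_v) = 1.4863
VF = 13.071 * 1.4863 = 19.427 m^(5/2)

19.427 m^(5/2)


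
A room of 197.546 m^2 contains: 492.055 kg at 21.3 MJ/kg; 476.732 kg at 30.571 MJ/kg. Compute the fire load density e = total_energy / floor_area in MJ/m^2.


Total energy = 492.055*21.3 + 476.732*30.571
= 10480.77 + 14574.17
= 25054.95 MJ
e = 25054.95 / 197.546 = 126.83 MJ/m^2

126.83 MJ/m^2


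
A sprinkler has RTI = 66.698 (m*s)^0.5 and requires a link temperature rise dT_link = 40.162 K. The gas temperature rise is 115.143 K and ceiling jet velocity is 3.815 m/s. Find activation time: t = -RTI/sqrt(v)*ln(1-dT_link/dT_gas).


dT_link/dT_gas = 0.34880
ln(1 - 0.34880) = -0.42894
t = -66.698 / sqrt(3.815) * -0.42894 = 14.647 s

14.647 s


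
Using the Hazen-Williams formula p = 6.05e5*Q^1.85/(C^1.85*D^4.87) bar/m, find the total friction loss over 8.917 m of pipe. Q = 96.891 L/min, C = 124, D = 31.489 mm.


Q^1.85 = 4727.4
C^1.85 = 7461.6
D^4.87 = 1.9771e+07
p/m = 0.019387 bar/m
p_total = 0.019387 * 8.917 = 0.17288 bar

0.17288 bar


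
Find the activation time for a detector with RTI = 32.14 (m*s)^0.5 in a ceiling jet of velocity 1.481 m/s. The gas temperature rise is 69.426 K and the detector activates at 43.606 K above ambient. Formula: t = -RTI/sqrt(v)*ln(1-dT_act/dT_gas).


dT_act/dT_gas = 0.62809
ln(1 - 0.62809) = -0.98911
t = -32.14 / sqrt(1.481) * -0.98911 = 26.122 s

26.122 s


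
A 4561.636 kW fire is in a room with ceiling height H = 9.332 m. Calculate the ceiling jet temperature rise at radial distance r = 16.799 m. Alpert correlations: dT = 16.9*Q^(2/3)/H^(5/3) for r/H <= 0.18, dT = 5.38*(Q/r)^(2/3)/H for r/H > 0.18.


r/H = 16.799 / 9.332 = 1.8002
r/H > 0.18, so dT = 5.38*(Q/r)^(2/3)/H
Q/r = 271.54
(Q/r)^(2/3) = 41.933
dT = 5.38 * 41.933 / 9.332 = 24.175 K

24.175 K


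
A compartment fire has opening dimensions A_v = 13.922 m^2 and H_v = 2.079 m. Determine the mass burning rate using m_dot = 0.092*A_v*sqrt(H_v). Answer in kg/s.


sqrt(H_v) = 1.4419
m_dot = 0.092 * 13.922 * 1.4419 = 1.8468 kg/s

1.8468 kg/s


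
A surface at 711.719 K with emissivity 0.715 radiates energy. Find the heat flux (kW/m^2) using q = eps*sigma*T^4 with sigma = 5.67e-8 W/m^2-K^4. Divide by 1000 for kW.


T^4 = 2.5659e+11
q = 0.715 * 5.67e-8 * 2.5659e+11 / 1000 = 10.402 kW/m^2

10.402 kW/m^2


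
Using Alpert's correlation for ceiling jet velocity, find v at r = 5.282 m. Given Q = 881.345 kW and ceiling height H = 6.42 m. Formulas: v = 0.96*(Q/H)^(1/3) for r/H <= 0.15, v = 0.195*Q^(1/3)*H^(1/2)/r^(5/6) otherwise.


r/H = 5.282 / 6.42 = 0.82274
r/H > 0.15, so v = 0.195*Q^(1/3)*H^(1/2)/r^(5/6)
Q^(1/3) = 9.5877
H^(1/2) = 2.5338
r^(5/6) = 4.0025
v = 0.195 * 9.5877 * 2.5338 / 4.0025 = 1.1835 m/s

1.1835 m/s


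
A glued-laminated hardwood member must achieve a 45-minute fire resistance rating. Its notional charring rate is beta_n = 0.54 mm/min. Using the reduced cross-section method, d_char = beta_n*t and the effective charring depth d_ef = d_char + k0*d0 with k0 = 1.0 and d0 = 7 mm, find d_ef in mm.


d_char = 0.54 * 45 = 24.3 mm
d_ef = 24.3 + 1.0*7 = 31.3 mm

31.3 mm


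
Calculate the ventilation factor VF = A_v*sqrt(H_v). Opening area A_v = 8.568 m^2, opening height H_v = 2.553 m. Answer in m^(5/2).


sqrt(H_v) = 1.5978
VF = 8.568 * 1.5978 = 13.690 m^(5/2)

13.690 m^(5/2)


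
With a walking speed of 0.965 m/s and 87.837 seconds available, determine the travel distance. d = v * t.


d = 0.965 * 87.837 = 84.763 m

84.763 m


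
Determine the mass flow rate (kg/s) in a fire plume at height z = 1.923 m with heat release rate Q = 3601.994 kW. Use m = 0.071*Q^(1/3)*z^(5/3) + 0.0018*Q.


Q^(1/3) = 15.329
z^(5/3) = 2.9737
First term = 0.071 * 15.329 * 2.9737 = 3.2365
Second term = 0.0018 * 3601.994 = 6.4836
m = 9.7201 kg/s

9.7201 kg/s


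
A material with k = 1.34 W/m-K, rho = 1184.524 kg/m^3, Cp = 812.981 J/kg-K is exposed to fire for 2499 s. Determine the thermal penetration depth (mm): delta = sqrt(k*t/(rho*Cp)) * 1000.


alpha = 1.34 / (1184.524 * 812.981) = 1.3915e-06 m^2/s
alpha * t = 0.0034773
delta = sqrt(0.0034773) * 1000 = 58.969 mm

58.969 mm


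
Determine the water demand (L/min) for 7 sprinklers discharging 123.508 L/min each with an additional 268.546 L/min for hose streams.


Sprinkler demand = 7 * 123.508 = 864.556 L/min
Total = 864.556 + 268.546 = 1133.102 L/min

1133.102 L/min


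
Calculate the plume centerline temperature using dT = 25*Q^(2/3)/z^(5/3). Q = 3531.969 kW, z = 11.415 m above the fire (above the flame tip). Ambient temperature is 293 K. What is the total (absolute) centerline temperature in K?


Q^(2/3) = 231.92
z^(5/3) = 57.871
dT = 25 * 231.92 / 57.871 = 100.19 K
T = 293 + 100.19 = 393.19 K

393.19 K


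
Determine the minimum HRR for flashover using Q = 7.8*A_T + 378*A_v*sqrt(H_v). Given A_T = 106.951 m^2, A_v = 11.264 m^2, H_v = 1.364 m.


7.8*A_T = 834.22
sqrt(H_v) = 1.1679
378*A_v*sqrt(H_v) = 4972.7
Q = 834.22 + 4972.7 = 5806.9 kW

5806.9 kW


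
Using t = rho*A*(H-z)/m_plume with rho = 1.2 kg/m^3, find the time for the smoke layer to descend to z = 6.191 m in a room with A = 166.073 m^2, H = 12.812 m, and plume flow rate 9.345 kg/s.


H - z = 6.621 m
t = 1.2 * 166.073 * 6.621 / 9.345 = 141.20 s

141.20 s


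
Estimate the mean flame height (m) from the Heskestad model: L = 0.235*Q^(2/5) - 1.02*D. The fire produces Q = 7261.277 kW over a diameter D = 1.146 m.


Q^(2/5) = 35.027
0.235 * Q^(2/5) = 8.2314
1.02 * D = 1.1689
L = 7.0625 m

7.0625 m


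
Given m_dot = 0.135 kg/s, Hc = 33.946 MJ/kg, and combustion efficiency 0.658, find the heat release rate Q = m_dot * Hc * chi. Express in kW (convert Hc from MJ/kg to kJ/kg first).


Hc = 33.946 MJ/kg = 33.946 * 1000 kJ/kg = 33946 kJ/kg
Q = 0.135 kg/s * 33946 kJ/kg * 0.658 = 3015.4 kW

3015.4 kW


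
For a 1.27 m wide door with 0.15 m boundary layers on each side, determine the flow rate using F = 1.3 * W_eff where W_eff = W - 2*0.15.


W_eff = 1.27 - 0.30 = 0.97 m
F = 1.3 * 0.97 = 1.261 persons/s

1.261 persons/s


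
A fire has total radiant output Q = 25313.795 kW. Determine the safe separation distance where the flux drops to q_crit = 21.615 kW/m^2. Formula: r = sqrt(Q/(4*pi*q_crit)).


4*pi*q_crit = 271.62
Q/(4*pi*q_crit) = 93.195
r = sqrt(93.195) = 9.6538 m

9.6538 m


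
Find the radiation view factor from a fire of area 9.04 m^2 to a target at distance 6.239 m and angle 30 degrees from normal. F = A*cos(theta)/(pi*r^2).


cos(30 deg) = 0.86603
pi*r^2 = 122.29
F = 9.04 * 0.86603 / 122.29 = 0.064021

0.064021


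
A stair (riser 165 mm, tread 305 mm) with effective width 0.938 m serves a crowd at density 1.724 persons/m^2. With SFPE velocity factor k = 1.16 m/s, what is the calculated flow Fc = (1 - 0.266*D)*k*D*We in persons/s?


1 - 0.266*D = 1 - 0.266*1.724 = 0.54142
Fs = 0.54142 * 1.16 * 1.724 = 1.0827 persons/(s*m)
Fc = 1.0827 * 0.938 = 1.0156 persons/s

1.0156 persons/s


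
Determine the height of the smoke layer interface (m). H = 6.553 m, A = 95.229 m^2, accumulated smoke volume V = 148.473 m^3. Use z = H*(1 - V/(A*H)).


V/(A*H) = 0.23792
1 - 0.23792 = 0.76208
z = 6.553 * 0.76208 = 4.9939 m

4.9939 m


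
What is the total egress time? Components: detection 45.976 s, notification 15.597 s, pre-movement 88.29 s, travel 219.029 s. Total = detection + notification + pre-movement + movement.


Total = 45.976 + 15.597 + 88.29 + 219.029 = 368.892 s

368.892 s


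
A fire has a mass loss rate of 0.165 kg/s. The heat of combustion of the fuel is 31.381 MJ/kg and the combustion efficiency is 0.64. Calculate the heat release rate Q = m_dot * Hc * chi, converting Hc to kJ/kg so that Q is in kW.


Hc = 31.381 MJ/kg = 31.381 * 1000 kJ/kg = 31381 kJ/kg
Q = 0.165 kg/s * 31381 kJ/kg * 0.64 = 3313.8 kW

3313.8 kW


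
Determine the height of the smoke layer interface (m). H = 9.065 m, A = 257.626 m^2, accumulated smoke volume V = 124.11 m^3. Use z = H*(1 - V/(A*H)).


V/(A*H) = 0.053143
1 - 0.053143 = 0.94686
z = 9.065 * 0.94686 = 8.5833 m

8.5833 m


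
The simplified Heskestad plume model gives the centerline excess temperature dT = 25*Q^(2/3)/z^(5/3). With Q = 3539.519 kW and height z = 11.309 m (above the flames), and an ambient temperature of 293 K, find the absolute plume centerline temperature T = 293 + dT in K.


Q^(2/3) = 232.25
z^(5/3) = 56.978
dT = 25 * 232.25 / 56.978 = 101.91 K
T = 293 + 101.91 = 394.91 K

394.91 K


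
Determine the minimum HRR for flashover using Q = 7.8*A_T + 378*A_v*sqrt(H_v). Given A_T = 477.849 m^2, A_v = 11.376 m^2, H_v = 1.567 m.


7.8*A_T = 3727.2
sqrt(H_v) = 1.2518
378*A_v*sqrt(H_v) = 5382.9
Q = 3727.2 + 5382.9 = 9110.1 kW

9110.1 kW


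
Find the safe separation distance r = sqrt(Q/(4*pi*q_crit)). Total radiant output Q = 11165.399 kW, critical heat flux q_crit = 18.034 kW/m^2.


4*pi*q_crit = 226.62
Q/(4*pi*q_crit) = 49.269
r = sqrt(49.269) = 7.0192 m

7.0192 m


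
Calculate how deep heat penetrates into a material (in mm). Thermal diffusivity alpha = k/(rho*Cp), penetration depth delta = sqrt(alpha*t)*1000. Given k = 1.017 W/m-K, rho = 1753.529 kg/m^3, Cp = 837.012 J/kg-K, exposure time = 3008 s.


alpha = 1.017 / (1753.529 * 837.012) = 6.9291e-07 m^2/s
alpha * t = 0.0020843
delta = sqrt(0.0020843) * 1000 = 45.654 mm

45.654 mm


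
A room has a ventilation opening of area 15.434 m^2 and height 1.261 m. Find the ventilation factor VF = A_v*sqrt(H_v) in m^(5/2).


sqrt(H_v) = 1.1229
VF = 15.434 * 1.1229 = 17.331 m^(5/2)

17.331 m^(5/2)


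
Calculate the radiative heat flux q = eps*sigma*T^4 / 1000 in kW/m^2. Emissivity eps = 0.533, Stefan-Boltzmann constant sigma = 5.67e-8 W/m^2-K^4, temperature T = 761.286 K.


T^4 = 3.3589e+11
q = 0.533 * 5.67e-8 * 3.3589e+11 / 1000 = 10.151 kW/m^2

10.151 kW/m^2


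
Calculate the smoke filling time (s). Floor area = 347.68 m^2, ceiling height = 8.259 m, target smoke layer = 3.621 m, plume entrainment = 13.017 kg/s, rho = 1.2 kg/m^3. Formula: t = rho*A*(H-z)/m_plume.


H - z = 4.638 m
t = 1.2 * 347.68 * 4.638 / 13.017 = 148.66 s

148.66 s


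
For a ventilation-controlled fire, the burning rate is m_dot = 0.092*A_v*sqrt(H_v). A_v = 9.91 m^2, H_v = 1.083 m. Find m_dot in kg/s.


sqrt(H_v) = 1.0407
m_dot = 0.092 * 9.91 * 1.0407 = 0.94880 kg/s

0.94880 kg/s


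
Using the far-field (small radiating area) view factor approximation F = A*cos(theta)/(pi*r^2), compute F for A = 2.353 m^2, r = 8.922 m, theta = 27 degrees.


cos(27 deg) = 0.89101
pi*r^2 = 250.08
F = 2.353 * 0.89101 / 250.08 = 0.0083836

0.0083836


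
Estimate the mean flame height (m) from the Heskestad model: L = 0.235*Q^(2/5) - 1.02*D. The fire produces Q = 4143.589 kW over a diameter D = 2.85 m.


Q^(2/5) = 27.987
0.235 * Q^(2/5) = 6.5769
1.02 * D = 2.907
L = 3.6699 m

3.6699 m


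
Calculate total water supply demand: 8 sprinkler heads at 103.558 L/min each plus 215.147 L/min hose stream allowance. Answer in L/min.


Sprinkler demand = 8 * 103.558 = 828.464 L/min
Total = 828.464 + 215.147 = 1043.611 L/min

1043.611 L/min


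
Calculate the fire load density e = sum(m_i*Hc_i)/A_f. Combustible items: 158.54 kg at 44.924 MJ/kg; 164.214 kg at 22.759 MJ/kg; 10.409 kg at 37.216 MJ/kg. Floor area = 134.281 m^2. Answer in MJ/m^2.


Total energy = 158.54*44.924 + 164.214*22.759 + 10.409*37.216
= 7122.251 + 3737.346 + 387.3813
= 11246.98 MJ
e = 11246.98 / 134.281 = 83.757 MJ/m^2

83.757 MJ/m^2


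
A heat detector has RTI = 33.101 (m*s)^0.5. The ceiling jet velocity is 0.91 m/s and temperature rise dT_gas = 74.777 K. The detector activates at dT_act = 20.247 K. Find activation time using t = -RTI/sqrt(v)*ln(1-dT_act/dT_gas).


dT_act/dT_gas = 0.27077
ln(1 - 0.27077) = -0.31576
t = -33.101 / sqrt(0.91) * -0.31576 = 10.957 s

10.957 s


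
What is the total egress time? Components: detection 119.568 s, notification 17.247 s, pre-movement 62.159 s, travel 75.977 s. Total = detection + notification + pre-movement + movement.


Total = 119.568 + 17.247 + 62.159 + 75.977 = 274.951 s

274.951 s


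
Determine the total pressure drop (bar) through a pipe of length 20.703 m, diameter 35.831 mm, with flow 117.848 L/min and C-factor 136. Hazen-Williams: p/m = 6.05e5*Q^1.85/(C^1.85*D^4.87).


Q^1.85 = 6791.2
C^1.85 = 8852.1
D^4.87 = 3.7089e+07
p/m = 0.012515 bar/m
p_total = 0.012515 * 20.703 = 0.25909 bar

0.25909 bar


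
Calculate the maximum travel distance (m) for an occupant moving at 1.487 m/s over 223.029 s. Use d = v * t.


d = 1.487 * 223.029 = 331.64 m

331.64 m


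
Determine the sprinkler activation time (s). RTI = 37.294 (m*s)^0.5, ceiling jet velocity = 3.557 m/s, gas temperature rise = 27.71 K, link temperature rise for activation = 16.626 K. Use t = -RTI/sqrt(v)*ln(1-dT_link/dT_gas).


dT_link/dT_gas = 0.6
ln(1 - 0.6) = -0.91629
t = -37.294 / sqrt(3.557) * -0.91629 = 18.119 s

18.119 s


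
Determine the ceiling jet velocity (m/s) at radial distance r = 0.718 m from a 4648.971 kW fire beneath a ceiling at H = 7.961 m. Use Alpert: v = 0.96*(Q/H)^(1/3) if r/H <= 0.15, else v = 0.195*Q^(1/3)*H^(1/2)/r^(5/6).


r/H = 0.718 / 7.961 = 0.090190
r/H <= 0.15, so v = 0.96*(Q/H)^(1/3)
Q/H = 583.97
(Q/H)^(1/3) = 8.3585
v = 0.96 * 8.3585 = 8.0242 m/s

8.0242 m/s


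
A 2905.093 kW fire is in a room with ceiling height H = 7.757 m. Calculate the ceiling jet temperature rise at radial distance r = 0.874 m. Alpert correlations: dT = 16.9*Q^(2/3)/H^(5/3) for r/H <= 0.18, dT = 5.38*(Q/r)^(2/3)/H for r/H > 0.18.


r/H = 0.874 / 7.757 = 0.11267
r/H <= 0.18, so dT = 16.9*Q^(2/3)/H^(5/3)
Q^(2/3) = 203.60
H^(5/3) = 30.396
dT = 16.9 * 203.60 / 30.396 = 113.20 K

113.20 K


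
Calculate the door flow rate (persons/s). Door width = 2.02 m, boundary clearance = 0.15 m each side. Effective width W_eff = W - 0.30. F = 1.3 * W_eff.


W_eff = 2.02 - 0.30 = 1.72 m
F = 1.3 * 1.72 = 2.236 persons/s

2.236 persons/s


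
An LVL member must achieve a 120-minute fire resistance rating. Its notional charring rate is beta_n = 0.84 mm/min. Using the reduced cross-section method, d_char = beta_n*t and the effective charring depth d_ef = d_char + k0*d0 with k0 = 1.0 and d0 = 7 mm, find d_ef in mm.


d_char = 0.84 * 120 = 100.8 mm
d_ef = 100.8 + 1.0*7 = 107.8 mm

107.8 mm


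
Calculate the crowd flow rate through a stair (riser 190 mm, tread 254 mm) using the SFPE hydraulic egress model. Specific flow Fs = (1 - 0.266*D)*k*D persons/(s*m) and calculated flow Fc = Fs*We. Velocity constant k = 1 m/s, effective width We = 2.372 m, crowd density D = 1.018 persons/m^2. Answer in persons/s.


1 - 0.266*D = 1 - 0.266*1.018 = 0.72921
Fs = 0.72921 * 1 * 1.018 = 0.74234 persons/(s*m)
Fc = 0.74234 * 2.372 = 1.7608 persons/s

1.7608 persons/s


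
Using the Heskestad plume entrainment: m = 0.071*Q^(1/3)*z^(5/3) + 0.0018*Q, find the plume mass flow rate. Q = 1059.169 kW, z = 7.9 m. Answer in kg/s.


Q^(1/3) = 10.193
z^(5/3) = 31.336
First term = 0.071 * 10.193 * 31.336 = 22.679
Second term = 0.0018 * 1059.169 = 1.9065
m = 24.586 kg/s

24.586 kg/s


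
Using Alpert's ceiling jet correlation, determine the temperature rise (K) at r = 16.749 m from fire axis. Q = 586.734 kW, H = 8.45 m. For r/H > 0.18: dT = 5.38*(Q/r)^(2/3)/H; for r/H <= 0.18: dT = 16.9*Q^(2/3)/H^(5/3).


r/H = 16.749 / 8.45 = 1.9821
r/H > 0.18, so dT = 5.38*(Q/r)^(2/3)/H
Q/r = 35.031
(Q/r)^(2/3) = 10.706
dT = 5.38 * 10.706 / 8.45 = 6.8165 K

6.8165 K


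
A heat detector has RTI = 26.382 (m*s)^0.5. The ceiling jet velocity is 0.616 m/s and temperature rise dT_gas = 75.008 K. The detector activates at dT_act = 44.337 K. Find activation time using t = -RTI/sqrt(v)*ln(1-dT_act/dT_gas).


dT_act/dT_gas = 0.59110
ln(1 - 0.59110) = -0.89428
t = -26.382 / sqrt(0.616) * -0.89428 = 30.060 s

30.060 s


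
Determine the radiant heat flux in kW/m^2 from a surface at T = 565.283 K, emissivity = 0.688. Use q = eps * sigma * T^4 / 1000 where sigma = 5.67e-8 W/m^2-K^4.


T^4 = 1.0211e+11
q = 0.688 * 5.67e-8 * 1.0211e+11 / 1000 = 3.9832 kW/m^2

3.9832 kW/m^2


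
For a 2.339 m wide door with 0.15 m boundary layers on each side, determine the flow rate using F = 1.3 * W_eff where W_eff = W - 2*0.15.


W_eff = 2.339 - 0.30 = 2.039 m
F = 1.3 * 2.039 = 2.6507 persons/s

2.6507 persons/s


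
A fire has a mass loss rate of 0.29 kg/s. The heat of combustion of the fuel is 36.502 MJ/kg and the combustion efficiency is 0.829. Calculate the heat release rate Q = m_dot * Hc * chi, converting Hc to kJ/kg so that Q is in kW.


Hc = 36.502 MJ/kg = 36.502 * 1000 kJ/kg = 36502 kJ/kg
Q = 0.29 kg/s * 36502 kJ/kg * 0.829 = 8775.4 kW

8775.4 kW


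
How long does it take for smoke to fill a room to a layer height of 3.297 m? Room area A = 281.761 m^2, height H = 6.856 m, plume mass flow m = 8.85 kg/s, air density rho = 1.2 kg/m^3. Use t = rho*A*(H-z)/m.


H - z = 3.559 m
t = 1.2 * 281.761 * 3.559 / 8.85 = 135.97 s

135.97 s


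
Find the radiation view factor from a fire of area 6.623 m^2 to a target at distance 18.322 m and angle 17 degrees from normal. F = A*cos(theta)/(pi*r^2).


cos(17 deg) = 0.95630
pi*r^2 = 1054.6
F = 6.623 * 0.95630 / 1054.6 = 0.0060056

0.0060056


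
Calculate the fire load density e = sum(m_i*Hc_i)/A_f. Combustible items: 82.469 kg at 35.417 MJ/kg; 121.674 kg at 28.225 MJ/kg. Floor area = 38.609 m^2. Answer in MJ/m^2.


Total energy = 82.469*35.417 + 121.674*28.225
= 2920.805 + 3434.249
= 6355.053 MJ
e = 6355.053 / 38.609 = 164.60 MJ/m^2

164.60 MJ/m^2


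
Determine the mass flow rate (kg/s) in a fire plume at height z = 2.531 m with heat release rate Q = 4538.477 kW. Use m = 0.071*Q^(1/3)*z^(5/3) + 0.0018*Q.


Q^(1/3) = 16.557
z^(5/3) = 4.7006
First term = 0.071 * 16.557 * 4.7006 = 5.5256
Second term = 0.0018 * 4538.477 = 8.1693
m = 13.695 kg/s

13.695 kg/s


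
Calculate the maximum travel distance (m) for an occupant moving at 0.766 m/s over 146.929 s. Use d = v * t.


d = 0.766 * 146.929 = 112.55 m

112.55 m


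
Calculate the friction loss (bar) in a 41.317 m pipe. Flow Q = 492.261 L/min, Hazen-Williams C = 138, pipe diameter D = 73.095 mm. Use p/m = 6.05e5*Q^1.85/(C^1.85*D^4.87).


Q^1.85 = 95623
C^1.85 = 9094.4
D^4.87 = 1.1944e+09
p/m = 0.0053261 bar/m
p_total = 0.0053261 * 41.317 = 0.22006 bar

0.22006 bar


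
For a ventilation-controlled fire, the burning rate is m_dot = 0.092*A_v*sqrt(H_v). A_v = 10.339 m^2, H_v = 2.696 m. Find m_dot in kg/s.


sqrt(H_v) = 1.6420
m_dot = 0.092 * 10.339 * 1.6420 = 1.5618 kg/s

1.5618 kg/s


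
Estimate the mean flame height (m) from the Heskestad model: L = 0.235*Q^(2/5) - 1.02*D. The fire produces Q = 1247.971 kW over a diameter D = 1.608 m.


Q^(2/5) = 17.317
0.235 * Q^(2/5) = 4.0696
1.02 * D = 1.6402
L = 2.4294 m

2.4294 m


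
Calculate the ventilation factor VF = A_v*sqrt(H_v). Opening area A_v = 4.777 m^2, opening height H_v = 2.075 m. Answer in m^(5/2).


sqrt(H_v) = 1.4405
VF = 4.777 * 1.4405 = 6.8812 m^(5/2)

6.8812 m^(5/2)


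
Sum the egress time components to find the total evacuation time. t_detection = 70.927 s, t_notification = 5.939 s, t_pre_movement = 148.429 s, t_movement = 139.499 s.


Total = 70.927 + 5.939 + 148.429 + 139.499 = 364.794 s

364.794 s


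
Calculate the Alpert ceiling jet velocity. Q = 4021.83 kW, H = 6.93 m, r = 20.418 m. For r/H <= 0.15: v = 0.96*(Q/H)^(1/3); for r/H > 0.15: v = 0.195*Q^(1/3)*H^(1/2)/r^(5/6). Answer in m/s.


r/H = 20.418 / 6.93 = 2.9463
r/H > 0.15, so v = 0.195*Q^(1/3)*H^(1/2)/r^(5/6)
Q^(1/3) = 15.903
H^(1/2) = 2.6325
r^(5/6) = 12.350
v = 0.195 * 15.903 * 2.6325 / 12.350 = 0.66099 m/s

0.66099 m/s


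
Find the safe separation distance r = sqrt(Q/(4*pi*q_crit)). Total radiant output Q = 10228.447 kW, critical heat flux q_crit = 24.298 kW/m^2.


4*pi*q_crit = 305.34
Q/(4*pi*q_crit) = 33.499
r = sqrt(33.499) = 5.7878 m

5.7878 m


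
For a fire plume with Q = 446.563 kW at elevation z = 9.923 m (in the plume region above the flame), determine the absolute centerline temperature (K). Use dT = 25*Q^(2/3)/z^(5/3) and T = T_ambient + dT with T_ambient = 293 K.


Q^(2/3) = 58.424
z^(5/3) = 45.822
dT = 25 * 58.424 / 45.822 = 31.875 K
T = 293 + 31.875 = 324.88 K

324.88 K


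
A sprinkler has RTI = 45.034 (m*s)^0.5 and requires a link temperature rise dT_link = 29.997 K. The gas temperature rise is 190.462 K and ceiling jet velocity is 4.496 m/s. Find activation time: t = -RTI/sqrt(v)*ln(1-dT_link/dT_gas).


dT_link/dT_gas = 0.15750
ln(1 - 0.15750) = -0.17138
t = -45.034 / sqrt(4.496) * -0.17138 = 3.6398 s

3.6398 s


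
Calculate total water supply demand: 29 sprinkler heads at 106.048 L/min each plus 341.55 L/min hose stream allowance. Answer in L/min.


Sprinkler demand = 29 * 106.048 = 3075.392 L/min
Total = 3075.392 + 341.55 = 3416.942 L/min

3416.942 L/min


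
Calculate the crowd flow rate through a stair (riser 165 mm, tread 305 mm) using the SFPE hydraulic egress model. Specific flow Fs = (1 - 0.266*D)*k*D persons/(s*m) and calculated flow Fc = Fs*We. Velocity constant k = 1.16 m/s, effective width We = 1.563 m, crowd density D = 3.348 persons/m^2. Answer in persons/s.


1 - 0.266*D = 1 - 0.266*3.348 = 0.10943
Fs = 0.10943 * 1.16 * 3.348 = 0.42500 persons/(s*m)
Fc = 0.42500 * 1.563 = 0.66427 persons/s

0.66427 persons/s


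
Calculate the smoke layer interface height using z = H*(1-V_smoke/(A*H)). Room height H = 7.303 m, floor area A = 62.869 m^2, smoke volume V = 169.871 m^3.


V/(A*H) = 0.36998
1 - 0.36998 = 0.63002
z = 7.303 * 0.63002 = 4.6010 m

4.6010 m


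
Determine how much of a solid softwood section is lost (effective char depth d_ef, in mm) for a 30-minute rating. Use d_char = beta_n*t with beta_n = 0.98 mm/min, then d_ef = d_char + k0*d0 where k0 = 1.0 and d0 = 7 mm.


d_char = 0.98 * 30 = 29.4 mm
d_ef = 29.4 + 1.0*7 = 36.4 mm

36.4 mm


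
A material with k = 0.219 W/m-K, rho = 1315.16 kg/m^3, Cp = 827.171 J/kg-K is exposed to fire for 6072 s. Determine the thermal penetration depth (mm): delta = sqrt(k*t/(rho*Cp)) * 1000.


alpha = 0.219 / (1315.16 * 827.171) = 2.0131e-07 m^2/s
alpha * t = 0.0012224
delta = sqrt(0.0012224) * 1000 = 34.962 mm

34.962 mm


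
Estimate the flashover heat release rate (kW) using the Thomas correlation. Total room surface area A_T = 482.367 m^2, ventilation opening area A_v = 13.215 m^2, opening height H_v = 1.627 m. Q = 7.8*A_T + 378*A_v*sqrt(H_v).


7.8*A_T = 3762.5
sqrt(H_v) = 1.2755
378*A_v*sqrt(H_v) = 6371.7
Q = 3762.5 + 6371.7 = 10134 kW

10134 kW


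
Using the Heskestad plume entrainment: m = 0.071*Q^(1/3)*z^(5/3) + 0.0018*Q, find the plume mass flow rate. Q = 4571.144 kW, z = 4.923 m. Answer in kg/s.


Q^(1/3) = 16.596
z^(5/3) = 14.247
First term = 0.071 * 16.596 * 14.247 = 16.787
Second term = 0.0018 * 4571.144 = 8.2281
m = 25.015 kg/s

25.015 kg/s


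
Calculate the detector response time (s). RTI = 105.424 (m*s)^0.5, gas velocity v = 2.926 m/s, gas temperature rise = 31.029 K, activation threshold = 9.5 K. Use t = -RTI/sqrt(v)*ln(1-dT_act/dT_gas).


dT_act/dT_gas = 0.30617
ln(1 - 0.30617) = -0.36552
t = -105.424 / sqrt(2.926) * -0.36552 = 22.528 s

22.528 s


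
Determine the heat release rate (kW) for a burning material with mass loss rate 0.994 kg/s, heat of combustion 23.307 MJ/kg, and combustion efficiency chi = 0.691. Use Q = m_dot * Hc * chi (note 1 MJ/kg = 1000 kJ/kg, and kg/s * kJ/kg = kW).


Hc = 23.307 MJ/kg = 23.307 * 1000 kJ/kg = 23307 kJ/kg
Q = 0.994 kg/s * 23307 kJ/kg * 0.691 = 16009 kW

16009 kW


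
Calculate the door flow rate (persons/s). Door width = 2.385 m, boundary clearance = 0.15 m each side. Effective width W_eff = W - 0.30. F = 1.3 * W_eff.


W_eff = 2.385 - 0.30 = 2.085 m
F = 1.3 * 2.085 = 2.7105 persons/s

2.7105 persons/s


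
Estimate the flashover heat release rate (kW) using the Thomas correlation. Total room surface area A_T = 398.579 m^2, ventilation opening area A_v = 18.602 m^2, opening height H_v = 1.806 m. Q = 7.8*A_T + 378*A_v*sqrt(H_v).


7.8*A_T = 3108.9
sqrt(H_v) = 1.3439
378*A_v*sqrt(H_v) = 9449.5
Q = 3108.9 + 9449.5 = 12558 kW

12558 kW


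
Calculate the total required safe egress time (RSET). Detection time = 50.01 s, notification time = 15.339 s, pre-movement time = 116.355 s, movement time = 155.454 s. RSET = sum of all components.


Total = 50.01 + 15.339 + 116.355 + 155.454 = 337.158 s

337.158 s


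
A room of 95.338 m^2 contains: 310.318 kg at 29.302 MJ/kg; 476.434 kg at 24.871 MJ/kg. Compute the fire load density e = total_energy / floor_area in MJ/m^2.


Total energy = 310.318*29.302 + 476.434*24.871
= 9092.938 + 11849.39
= 20942.33 MJ
e = 20942.33 / 95.338 = 219.66 MJ/m^2

219.66 MJ/m^2


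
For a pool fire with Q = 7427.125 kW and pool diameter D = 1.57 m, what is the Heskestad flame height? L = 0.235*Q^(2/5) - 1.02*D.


Q^(2/5) = 35.345
0.235 * Q^(2/5) = 8.3061
1.02 * D = 1.6014
L = 6.7047 m

6.7047 m


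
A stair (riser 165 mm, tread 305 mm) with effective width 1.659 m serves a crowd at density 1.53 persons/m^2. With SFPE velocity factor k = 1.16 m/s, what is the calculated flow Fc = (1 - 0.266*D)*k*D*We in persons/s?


1 - 0.266*D = 1 - 0.266*1.53 = 0.59302
Fs = 0.59302 * 1.16 * 1.53 = 1.0525 persons/(s*m)
Fc = 1.0525 * 1.659 = 1.7461 persons/s

1.7461 persons/s


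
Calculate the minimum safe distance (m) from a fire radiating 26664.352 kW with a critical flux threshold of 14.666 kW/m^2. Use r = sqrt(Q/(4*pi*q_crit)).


4*pi*q_crit = 184.30
Q/(4*pi*q_crit) = 144.68
r = sqrt(144.68) = 12.028 m

12.028 m


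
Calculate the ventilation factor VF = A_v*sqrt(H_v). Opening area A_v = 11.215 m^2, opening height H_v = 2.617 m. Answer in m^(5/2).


sqrt(H_v) = 1.6177
VF = 11.215 * 1.6177 = 18.143 m^(5/2)

18.143 m^(5/2)


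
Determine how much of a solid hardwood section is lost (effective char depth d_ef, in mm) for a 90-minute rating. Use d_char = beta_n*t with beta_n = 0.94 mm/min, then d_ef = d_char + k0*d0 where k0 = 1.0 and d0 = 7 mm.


d_char = 0.94 * 90 = 84.6 mm
d_ef = 84.6 + 1.0*7 = 91.6 mm

91.6 mm


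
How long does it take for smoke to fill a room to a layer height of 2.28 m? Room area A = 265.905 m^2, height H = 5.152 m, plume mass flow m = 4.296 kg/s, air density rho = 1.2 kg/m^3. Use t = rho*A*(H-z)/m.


H - z = 2.872 m
t = 1.2 * 265.905 * 2.872 / 4.296 = 213.32 s

213.32 s


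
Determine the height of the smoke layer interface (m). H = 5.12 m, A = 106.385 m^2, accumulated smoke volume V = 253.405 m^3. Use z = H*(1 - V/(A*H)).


V/(A*H) = 0.46523
1 - 0.46523 = 0.53477
z = 5.12 * 0.53477 = 2.7380 m

2.7380 m


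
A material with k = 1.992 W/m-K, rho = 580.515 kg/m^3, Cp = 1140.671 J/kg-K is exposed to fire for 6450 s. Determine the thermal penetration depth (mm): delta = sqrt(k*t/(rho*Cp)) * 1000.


alpha = 1.992 / (580.515 * 1140.671) = 3.0083e-06 m^2/s
alpha * t = 0.019403
delta = sqrt(0.019403) * 1000 = 139.30 mm

139.30 mm


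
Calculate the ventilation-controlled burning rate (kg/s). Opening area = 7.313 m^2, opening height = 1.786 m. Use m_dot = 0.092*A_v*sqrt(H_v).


sqrt(H_v) = 1.3364
m_dot = 0.092 * 7.313 * 1.3364 = 0.89913 kg/s

0.89913 kg/s


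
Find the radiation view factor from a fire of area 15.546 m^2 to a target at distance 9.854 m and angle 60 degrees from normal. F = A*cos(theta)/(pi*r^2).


cos(60 deg) = 0.5
pi*r^2 = 305.05
F = 15.546 * 0.5 / 305.05 = 0.025481

0.025481


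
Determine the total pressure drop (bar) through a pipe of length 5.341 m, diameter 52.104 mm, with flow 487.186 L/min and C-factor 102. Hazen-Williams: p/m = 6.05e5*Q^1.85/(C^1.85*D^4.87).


Q^1.85 = 93807
C^1.85 = 5198.9
D^4.87 = 2.2970e+08
p/m = 0.047525 bar/m
p_total = 0.047525 * 5.341 = 0.25383 bar

0.25383 bar


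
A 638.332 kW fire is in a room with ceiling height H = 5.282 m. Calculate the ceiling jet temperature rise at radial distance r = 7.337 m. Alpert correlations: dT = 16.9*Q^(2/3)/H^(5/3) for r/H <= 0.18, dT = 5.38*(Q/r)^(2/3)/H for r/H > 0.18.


r/H = 7.337 / 5.282 = 1.3891
r/H > 0.18, so dT = 5.38*(Q/r)^(2/3)/H
Q/r = 87.002
(Q/r)^(2/3) = 19.634
dT = 5.38 * 19.634 / 5.282 = 19.999 K

19.999 K


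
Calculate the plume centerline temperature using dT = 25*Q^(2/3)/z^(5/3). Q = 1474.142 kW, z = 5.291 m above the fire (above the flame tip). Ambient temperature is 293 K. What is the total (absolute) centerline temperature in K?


Q^(2/3) = 129.53
z^(5/3) = 16.066
dT = 25 * 129.53 / 16.066 = 201.56 K
T = 293 + 201.56 = 494.56 K

494.56 K


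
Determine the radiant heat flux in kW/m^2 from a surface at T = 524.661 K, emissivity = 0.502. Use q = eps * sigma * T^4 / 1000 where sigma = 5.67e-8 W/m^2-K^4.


T^4 = 7.5773e+10
q = 0.502 * 5.67e-8 * 7.5773e+10 / 1000 = 2.1568 kW/m^2

2.1568 kW/m^2


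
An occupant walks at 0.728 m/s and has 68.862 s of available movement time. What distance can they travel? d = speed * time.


d = 0.728 * 68.862 = 50.132 m

50.132 m


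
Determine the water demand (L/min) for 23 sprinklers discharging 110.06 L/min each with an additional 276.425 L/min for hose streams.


Sprinkler demand = 23 * 110.06 = 2531.38 L/min
Total = 2531.38 + 276.425 = 2807.805 L/min

2807.805 L/min


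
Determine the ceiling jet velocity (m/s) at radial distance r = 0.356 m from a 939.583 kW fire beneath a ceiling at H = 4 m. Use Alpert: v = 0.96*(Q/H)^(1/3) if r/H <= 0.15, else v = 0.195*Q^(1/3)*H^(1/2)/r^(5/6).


r/H = 0.356 / 4 = 0.089
r/H <= 0.15, so v = 0.96*(Q/H)^(1/3)
Q/H = 234.90
(Q/H)^(1/3) = 6.1701
v = 0.96 * 6.1701 = 5.9233 m/s

5.9233 m/s


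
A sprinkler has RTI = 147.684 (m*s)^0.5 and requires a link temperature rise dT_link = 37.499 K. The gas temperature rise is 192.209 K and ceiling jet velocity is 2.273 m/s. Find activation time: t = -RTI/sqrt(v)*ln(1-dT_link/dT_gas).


dT_link/dT_gas = 0.19509
ln(1 - 0.19509) = -0.21703
t = -147.684 / sqrt(2.273) * -0.21703 = 21.260 s

21.260 s


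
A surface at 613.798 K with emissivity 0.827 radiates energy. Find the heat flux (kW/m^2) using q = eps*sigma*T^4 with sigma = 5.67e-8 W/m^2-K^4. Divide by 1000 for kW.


T^4 = 1.4194e+11
q = 0.827 * 5.67e-8 * 1.4194e+11 / 1000 = 6.6556 kW/m^2

6.6556 kW/m^2


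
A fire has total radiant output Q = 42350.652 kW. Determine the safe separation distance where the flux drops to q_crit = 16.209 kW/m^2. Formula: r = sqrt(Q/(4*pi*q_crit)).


4*pi*q_crit = 203.69
Q/(4*pi*q_crit) = 207.92
r = sqrt(207.92) = 14.419 m

14.419 m
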